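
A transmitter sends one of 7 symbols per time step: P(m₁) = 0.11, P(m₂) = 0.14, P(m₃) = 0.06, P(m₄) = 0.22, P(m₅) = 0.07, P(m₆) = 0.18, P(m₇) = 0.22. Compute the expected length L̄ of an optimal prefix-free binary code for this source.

2.69 bits/symbol

Repeatedly combine the two least-probable nodes; the expected code length is the sum of the merged weights.
merge 3/50 + 7/100 → 13/100
merge 11/100 + 13/100 → 6/25
merge 7/50 + 9/50 → 8/25
merge 11/50 + 11/50 → 11/25
merge 6/25 + 8/25 → 14/25
merge 11/25 + 14/25 → 1
L = 13/100 + 6/25 + 8/25 + 11/25 + 14/25 + 1 = 269/100 = 2.69 bits/symbol.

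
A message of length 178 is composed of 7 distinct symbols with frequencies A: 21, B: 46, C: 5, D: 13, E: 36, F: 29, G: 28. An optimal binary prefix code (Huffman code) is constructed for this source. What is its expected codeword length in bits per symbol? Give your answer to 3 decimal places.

2.640 bits/symbol

Probabilities are the counts divided by 178.
Repeatedly combine the two least-probable nodes; the expected code length is the sum of the merged weights.
merge 5/178 + 13/178 → 9/89
merge 9/89 + 21/178 → 39/178
merge 14/89 + 29/178 → 57/178
merge 18/89 + 39/178 → 75/178
merge 23/89 + 57/178 → 103/178
merge 75/178 + 103/178 → 1
L = 9/89 + 39/178 + 57/178 + 75/178 + 103/178 + 1 = 235/89 ≈ 2.640 bits/symbol.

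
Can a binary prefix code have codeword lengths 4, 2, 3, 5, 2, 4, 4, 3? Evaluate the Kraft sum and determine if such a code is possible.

0.96875; yes

With common denominator 2^5 = 32: Σ 2^(−ℓᵢ) = 2/32 + 8/32 + 4/32 + 1/32 + 8/32 + 2/32 + 2/32 + 4/32 = 31/32 = 0.96875.
Kraft's inequality requires Σ ≤ 1; here Σ = 0.96875 ≤ 1, so such a prefix code exists.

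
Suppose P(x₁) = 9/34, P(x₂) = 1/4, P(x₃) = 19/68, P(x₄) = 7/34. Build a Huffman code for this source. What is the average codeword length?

Repeatedly combine the two least-probable nodes; the expected code length is the sum of the merged weights.
merge 7/34 + 1/4 → 31/68
merge 9/34 + 19/68 → 37/68
merge 31/68 + 37/68 → 1
L = 31/68 + 37/68 + 1 = 2 bits/symbol.

2 bits/symbol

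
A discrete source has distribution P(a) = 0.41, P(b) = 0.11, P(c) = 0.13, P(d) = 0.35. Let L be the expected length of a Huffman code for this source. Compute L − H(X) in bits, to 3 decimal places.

0.040 bits

Entropy H = −Σ p log₂ p ≈ 1.7904 bits.
Huffman merges: 11/100+13/100→6/25; 6/25+7/20→59/100; 41/100+59/100→1. L = 183/100 ≈ 1.8300.
L − H = 1.8300 − 1.7904 = 0.040 bits.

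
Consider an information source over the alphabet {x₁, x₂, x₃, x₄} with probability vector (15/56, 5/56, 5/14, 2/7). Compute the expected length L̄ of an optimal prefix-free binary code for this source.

2 bits/symbol

Repeatedly combine the two least-probable nodes; the expected code length is the sum of the merged weights.
merge 5/56 + 15/56 → 5/14
merge 2/7 + 5/14 → 9/14
merge 5/14 + 9/14 → 1
L = 5/14 + 9/14 + 1 = 2 bits/symbol.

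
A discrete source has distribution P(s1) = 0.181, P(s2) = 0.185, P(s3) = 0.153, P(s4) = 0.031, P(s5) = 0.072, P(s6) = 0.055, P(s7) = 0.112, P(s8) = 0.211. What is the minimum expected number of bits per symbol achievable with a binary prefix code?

Repeatedly combine the two least-probable nodes; the expected code length is the sum of the merged weights.
merge 31/1000 + 11/200 → 43/500
merge 9/125 + 43/500 → 79/500
merge 14/125 + 153/1000 → 53/200
merge 79/500 + 181/1000 → 339/1000
merge 37/200 + 211/1000 → 99/250
merge 53/200 + 339/1000 → 151/250
merge 99/250 + 151/250 → 1
L = 43/500 + 79/500 + 53/200 + 339/1000 + 99/250 + 151/250 + 1 = 356/125 = 2.848 bits/symbol.

2.848 bits/symbol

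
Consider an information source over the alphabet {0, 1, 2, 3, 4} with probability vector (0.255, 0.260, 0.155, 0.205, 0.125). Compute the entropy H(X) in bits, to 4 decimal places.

H = −Σ pᵢ log₂ pᵢ.
−0.255·log₂(0.255) = 0.5027
−0.260·log₂(0.260) = 0.5053
−0.155·log₂(0.155) = 0.4169
−0.205·log₂(0.205) = 0.4687
−0.125·log₂(0.125) = 0.3750
Sum ≈ 2.2686 → 2.2686 bits.

2.2686 bits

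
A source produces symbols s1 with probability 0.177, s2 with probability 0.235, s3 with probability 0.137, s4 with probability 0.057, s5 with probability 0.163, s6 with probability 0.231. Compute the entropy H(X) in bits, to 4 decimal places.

2.4765 bits

H = −Σ pᵢ log₂ pᵢ.
−0.177·log₂(0.177) = 0.4422
−0.235·log₂(0.235) = 0.4910
−0.137·log₂(0.137) = 0.3929
−0.057·log₂(0.057) = 0.2356
−0.163·log₂(0.163) = 0.4266
−0.231·log₂(0.231) = 0.4883
Sum ≈ 2.4765 → 2.4765 bits.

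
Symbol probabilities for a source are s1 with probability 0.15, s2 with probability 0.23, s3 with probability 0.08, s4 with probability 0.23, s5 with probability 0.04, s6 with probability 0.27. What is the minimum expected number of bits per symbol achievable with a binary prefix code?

Repeatedly combine the two least-probable nodes; the expected code length is the sum of the merged weights.
merge 1/25 + 2/25 → 3/25
merge 3/25 + 3/20 → 27/100
merge 23/100 + 23/100 → 23/50
merge 27/100 + 27/100 → 27/50
merge 23/50 + 27/50 → 1
L = 3/25 + 27/100 + 23/50 + 27/50 + 1 = 239/100 = 2.39 bits/symbol.

2.39 bits/symbol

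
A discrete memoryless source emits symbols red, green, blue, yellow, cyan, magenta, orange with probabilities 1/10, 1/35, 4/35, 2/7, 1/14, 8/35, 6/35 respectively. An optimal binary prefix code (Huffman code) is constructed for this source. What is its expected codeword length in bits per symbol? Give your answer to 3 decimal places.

2.586 bits/symbol

Repeatedly combine the two least-probable nodes; the expected code length is the sum of the merged weights.
merge 1/35 + 1/14 → 1/10
merge 1/10 + 1/10 → 1/5
merge 4/35 + 6/35 → 2/7
merge 1/5 + 8/35 → 3/7
merge 2/7 + 2/7 → 4/7
merge 3/7 + 4/7 → 1
L = 1/10 + 1/5 + 2/7 + 3/7 + 4/7 + 1 = 181/70 ≈ 2.586 bits/symbol.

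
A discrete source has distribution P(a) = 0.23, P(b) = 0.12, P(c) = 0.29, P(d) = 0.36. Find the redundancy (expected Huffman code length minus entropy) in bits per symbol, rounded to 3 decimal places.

0.087 bits

Entropy H = −Σ p log₂ p ≈ 1.9033 bits.
Huffman merges: 3/25+23/100→7/20; 29/100+7/20→16/25; 9/25+16/25→1. L = 199/100 ≈ 1.9900.
L − H = 1.9900 − 1.9033 = 0.087 bits.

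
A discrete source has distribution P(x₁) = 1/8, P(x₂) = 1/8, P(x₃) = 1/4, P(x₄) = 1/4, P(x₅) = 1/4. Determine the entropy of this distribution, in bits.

Each probability is a power of 1/2, so log₂(1/p) is an integer.
H = Σ p·log₂(1/p) = 1/8·3 + 1/8·3 + 1/4·2 + 1/4·2 + 1/4·2 = 2.25 bits.

2.25 bits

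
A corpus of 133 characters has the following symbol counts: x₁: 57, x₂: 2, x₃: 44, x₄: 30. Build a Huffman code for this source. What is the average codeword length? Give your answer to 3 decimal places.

1.812 bits/symbol

Probabilities are the counts divided by 133.
Repeatedly combine the two least-probable nodes; the expected code length is the sum of the merged weights.
merge 2/133 + 30/133 → 32/133
merge 32/133 + 44/133 → 4/7
merge 3/7 + 4/7 → 1
L = 32/133 + 4/7 + 1 = 241/133 ≈ 1.812 bits/symbol.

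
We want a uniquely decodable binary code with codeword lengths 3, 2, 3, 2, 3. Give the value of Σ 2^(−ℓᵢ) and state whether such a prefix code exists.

0.875; yes

With common denominator 2^3 = 8: Σ 2^(−ℓᵢ) = 1/8 + 2/8 + 1/8 + 2/8 + 1/8 = 7/8 = 0.875.
Kraft's inequality requires Σ ≤ 1; here Σ = 0.875 ≤ 1, so such a prefix code exists.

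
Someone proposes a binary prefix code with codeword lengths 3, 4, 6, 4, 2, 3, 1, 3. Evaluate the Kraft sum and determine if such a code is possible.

With common denominator 2^6 = 64: Σ 2^(−ℓᵢ) = 8/64 + 4/64 + 1/64 + 4/64 + 16/64 + 8/64 + 32/64 + 8/64 = 81/64 = 1.265625.
Kraft's inequality requires Σ ≤ 1; here Σ = 1.265625 > 1, so no such prefix code exists.

1.265625; no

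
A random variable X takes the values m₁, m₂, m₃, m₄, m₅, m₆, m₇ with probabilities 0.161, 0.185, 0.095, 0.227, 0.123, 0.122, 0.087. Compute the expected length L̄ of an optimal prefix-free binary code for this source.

2.77 bits/symbol

Repeatedly combine the two least-probable nodes; the expected code length is the sum of the merged weights.
merge 87/1000 + 19/200 → 91/500
merge 61/500 + 123/1000 → 49/200
merge 161/1000 + 91/500 → 343/1000
merge 37/200 + 227/1000 → 103/250
merge 49/200 + 343/1000 → 147/250
merge 103/250 + 147/250 → 1
L = 91/500 + 49/200 + 343/1000 + 103/250 + 147/250 + 1 = 277/100 = 2.77 bits/symbol.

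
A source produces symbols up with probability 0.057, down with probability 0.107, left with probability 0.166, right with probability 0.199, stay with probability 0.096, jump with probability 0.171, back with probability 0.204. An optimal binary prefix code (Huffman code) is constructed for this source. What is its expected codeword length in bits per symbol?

Repeatedly combine the two least-probable nodes; the expected code length is the sum of the merged weights.
merge 57/1000 + 12/125 → 153/1000
merge 107/1000 + 153/1000 → 13/50
merge 83/500 + 171/1000 → 337/1000
merge 199/1000 + 51/250 → 403/1000
merge 13/50 + 337/1000 → 597/1000
merge 403/1000 + 597/1000 → 1
L = 153/1000 + 13/50 + 337/1000 + 403/1000 + 597/1000 + 1 = 11/4 = 2.75 bits/symbol.

2.75 bits/symbol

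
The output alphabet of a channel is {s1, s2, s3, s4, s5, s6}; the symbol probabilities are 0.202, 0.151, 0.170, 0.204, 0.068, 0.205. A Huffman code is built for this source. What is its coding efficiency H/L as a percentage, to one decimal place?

97.0%

Entropy H = −Σ p log₂ p ≈ 2.5128 bits.
Huffman merges: 17/250+151/1000→219/1000; 17/100+101/500→93/250; 51/250+41/200→409/1000; 219/1000+93/250→591/1000; 409/1000+591/1000→1. L = 2591/1000 ≈ 2.5910.
Efficiency = H/L = 2.5128/2.5910 = 97.0%.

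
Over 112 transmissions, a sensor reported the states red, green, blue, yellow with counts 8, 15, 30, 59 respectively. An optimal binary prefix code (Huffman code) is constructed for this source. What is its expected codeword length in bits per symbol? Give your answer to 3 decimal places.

Probabilities are the counts divided by 112.
Repeatedly combine the two least-probable nodes; the expected code length is the sum of the merged weights.
merge 1/14 + 15/112 → 23/112
merge 23/112 + 15/56 → 53/112
merge 53/112 + 59/112 → 1
L = 23/112 + 53/112 + 1 = 47/28 ≈ 1.679 bits/symbol.

1.679 bits/symbol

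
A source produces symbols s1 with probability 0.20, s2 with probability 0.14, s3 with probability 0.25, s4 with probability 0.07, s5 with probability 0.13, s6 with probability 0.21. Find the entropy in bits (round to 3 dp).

H = −Σ pᵢ log₂ pᵢ.
−0.20·log₂(0.20) = 0.4644
−0.14·log₂(0.14) = 0.3971
−0.25·log₂(0.25) = 0.5000
−0.07·log₂(0.07) = 0.2686
−0.13·log₂(0.13) = 0.3826
−0.21·log₂(0.21) = 0.4728
Sum ≈ 2.4855 → 2.486 bits.

2.486 bits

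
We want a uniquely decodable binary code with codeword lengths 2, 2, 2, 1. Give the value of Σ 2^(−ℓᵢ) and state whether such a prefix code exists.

With common denominator 2^2 = 4: Σ 2^(−ℓᵢ) = 1/4 + 1/4 + 1/4 + 2/4 = 5/4 = 1.25.
Kraft's inequality requires Σ ≤ 1; here Σ = 1.25 > 1, so no such prefix code exists.

1.25; no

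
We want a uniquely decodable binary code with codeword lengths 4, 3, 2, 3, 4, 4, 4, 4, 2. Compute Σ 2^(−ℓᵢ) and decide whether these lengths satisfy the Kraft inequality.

With common denominator 2^4 = 16: Σ 2^(−ℓᵢ) = 1/16 + 2/16 + 4/16 + 2/16 + 1/16 + 1/16 + 1/16 + 1/16 + 4/16 = 17/16 = 1.0625.
Kraft's inequality requires Σ ≤ 1; here Σ = 1.0625 > 1, so no such prefix code exists.

1.0625; no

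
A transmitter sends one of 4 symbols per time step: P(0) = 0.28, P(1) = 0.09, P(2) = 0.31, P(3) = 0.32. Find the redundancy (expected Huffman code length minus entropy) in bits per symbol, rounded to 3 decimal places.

Entropy H = −Σ p log₂ p ≈ 1.8767 bits.
Huffman merges: 9/100+7/25→37/100; 31/100+8/25→63/100; 37/100+63/100→1. L = 2 ≈ 2.0000.
L − H = 2.0000 − 1.8767 = 0.123 bits.

0.123 bits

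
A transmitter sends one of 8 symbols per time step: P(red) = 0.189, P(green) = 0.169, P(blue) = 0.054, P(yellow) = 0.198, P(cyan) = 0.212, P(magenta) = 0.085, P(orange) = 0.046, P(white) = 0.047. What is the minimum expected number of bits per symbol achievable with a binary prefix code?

Repeatedly combine the two least-probable nodes; the expected code length is the sum of the merged weights.
merge 23/500 + 47/1000 → 93/1000
merge 27/500 + 17/200 → 139/1000
merge 93/1000 + 139/1000 → 29/125
merge 169/1000 + 189/1000 → 179/500
merge 99/500 + 53/250 → 41/100
merge 29/125 + 179/500 → 59/100
merge 41/100 + 59/100 → 1
L = 93/1000 + 139/1000 + 29/125 + 179/500 + 41/100 + 59/100 + 1 = 1411/500 = 2.822 bits/symbol.

2.822 bits/symbol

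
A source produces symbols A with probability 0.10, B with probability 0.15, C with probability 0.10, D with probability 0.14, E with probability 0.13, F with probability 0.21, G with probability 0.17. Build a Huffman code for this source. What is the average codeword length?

2.79 bits/symbol

Repeatedly combine the two least-probable nodes; the expected code length is the sum of the merged weights.
merge 1/10 + 1/10 → 1/5
merge 13/100 + 7/50 → 27/100
merge 3/20 + 17/100 → 8/25
merge 1/5 + 21/100 → 41/100
merge 27/100 + 8/25 → 59/100
merge 41/100 + 59/100 → 1
L = 1/5 + 27/100 + 8/25 + 41/100 + 59/100 + 1 = 279/100 = 2.79 bits/symbol.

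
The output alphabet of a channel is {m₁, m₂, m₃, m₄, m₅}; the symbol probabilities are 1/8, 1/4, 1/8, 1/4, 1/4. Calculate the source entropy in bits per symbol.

2.25 bits

Each probability is a power of 1/2, so log₂(1/p) is an integer.
H = Σ p·log₂(1/p) = 1/8·3 + 1/4·2 + 1/8·3 + 1/4·2 + 1/4·2 = 2.25 bits.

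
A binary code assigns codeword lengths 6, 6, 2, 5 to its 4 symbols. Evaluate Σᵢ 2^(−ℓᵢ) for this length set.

0.3125

With common denominator 2^6 = 64: Σ 2^(−ℓᵢ) = 1/64 + 1/64 + 16/64 + 2/64 = 20/64 = 0.3125.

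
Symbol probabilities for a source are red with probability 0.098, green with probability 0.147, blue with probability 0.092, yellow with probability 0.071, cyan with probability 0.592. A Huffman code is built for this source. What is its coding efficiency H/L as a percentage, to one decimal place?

Entropy H = −Σ p log₂ p ≈ 1.7704 bits.
Huffman merges: 71/1000+23/250→163/1000; 49/500+147/1000→49/200; 163/1000+49/200→51/125; 51/125+74/125→1. L = 227/125 ≈ 1.8160.
Efficiency = H/L = 1.7704/1.8160 = 97.5%.

97.5%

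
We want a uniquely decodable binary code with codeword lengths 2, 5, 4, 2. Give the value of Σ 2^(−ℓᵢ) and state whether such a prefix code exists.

With common denominator 2^5 = 32: Σ 2^(−ℓᵢ) = 8/32 + 1/32 + 2/32 + 8/32 = 19/32 = 0.59375.
Kraft's inequality requires Σ ≤ 1; here Σ = 0.59375 ≤ 1, so such a prefix code exists.

0.59375; yes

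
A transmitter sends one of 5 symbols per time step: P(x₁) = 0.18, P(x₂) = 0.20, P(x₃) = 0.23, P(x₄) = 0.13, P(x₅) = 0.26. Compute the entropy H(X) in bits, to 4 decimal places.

H = −Σ pᵢ log₂ pᵢ.
−0.18·log₂(0.18) = 0.4453
−0.20·log₂(0.20) = 0.4644
−0.23·log₂(0.23) = 0.4877
−0.13·log₂(0.13) = 0.3826
−0.26·log₂(0.26) = 0.5053
Sum ≈ 2.2853 → 2.2853 bits.

2.2853 bits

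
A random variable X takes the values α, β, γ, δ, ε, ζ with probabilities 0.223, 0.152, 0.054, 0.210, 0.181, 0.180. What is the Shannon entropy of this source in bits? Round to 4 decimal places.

2.4877 bits

H = −Σ pᵢ log₂ pᵢ.
−0.223·log₂(0.223) = 0.4828
−0.152·log₂(0.152) = 0.4131
−0.054·log₂(0.054) = 0.2274
−0.210·log₂(0.210) = 0.4728
−0.181·log₂(0.181) = 0.4463
−0.180·log₂(0.180) = 0.4453
Sum ≈ 2.4877 → 2.4877 bits.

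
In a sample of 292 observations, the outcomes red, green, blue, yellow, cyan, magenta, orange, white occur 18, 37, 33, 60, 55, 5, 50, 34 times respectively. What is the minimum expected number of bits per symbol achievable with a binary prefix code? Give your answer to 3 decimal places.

2.873 bits/symbol

Probabilities are the counts divided by 292.
Repeatedly combine the two least-probable nodes; the expected code length is the sum of the merged weights.
merge 5/292 + 9/146 → 23/292
merge 23/292 + 33/292 → 14/73
merge 17/146 + 37/292 → 71/292
merge 25/146 + 55/292 → 105/292
merge 14/73 + 15/73 → 29/73
merge 71/292 + 105/292 → 44/73
merge 29/73 + 44/73 → 1
L = 23/292 + 14/73 + 71/292 + 105/292 + 29/73 + 44/73 + 1 = 839/292 ≈ 2.873 bits/symbol.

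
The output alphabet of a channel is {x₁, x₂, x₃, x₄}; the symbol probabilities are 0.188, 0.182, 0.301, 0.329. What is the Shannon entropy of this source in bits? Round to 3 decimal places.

1.950 bits

H = −Σ pᵢ log₂ pᵢ.
−0.188·log₂(0.188) = 0.4533
−0.182·log₂(0.182) = 0.4474
−0.301·log₂(0.301) = 0.5214
−0.329·log₂(0.329) = 0.5277
Sum ≈ 1.9497 → 1.950 bits.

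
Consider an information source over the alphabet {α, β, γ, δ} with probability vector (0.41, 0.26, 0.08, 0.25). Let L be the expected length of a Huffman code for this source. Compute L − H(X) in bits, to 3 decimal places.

0.096 bits

Entropy H = −Σ p log₂ p ≈ 1.8242 bits.
Huffman merges: 2/25+1/4→33/100; 13/50+33/100→59/100; 41/100+59/100→1. L = 48/25 ≈ 1.9200.
L − H = 1.9200 − 1.8242 = 0.096 bits.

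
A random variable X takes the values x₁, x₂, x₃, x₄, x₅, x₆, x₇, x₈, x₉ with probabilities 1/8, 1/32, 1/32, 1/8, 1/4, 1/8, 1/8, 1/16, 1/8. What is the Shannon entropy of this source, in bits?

Each probability is a power of 1/2, so log₂(1/p) is an integer.
H = Σ p·log₂(1/p) = 1/8·3 + 1/32·5 + 1/32·5 + 1/8·3 + 1/4·2 + 1/8·3 + 1/8·3 + 1/16·4 + 1/8·3 = 2.9375 bits.

2.9375 bits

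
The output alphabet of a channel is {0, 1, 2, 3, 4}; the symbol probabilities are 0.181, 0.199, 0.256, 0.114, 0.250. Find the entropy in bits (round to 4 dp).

2.2702 bits

H = −Σ pᵢ log₂ pᵢ.
−0.181·log₂(0.181) = 0.4463
−0.199·log₂(0.199) = 0.4635
−0.256·log₂(0.256) = 0.5032
−0.114·log₂(0.114) = 0.3571
−0.250·log₂(0.250) = 0.5000
Sum ≈ 2.2702 → 2.2702 bits.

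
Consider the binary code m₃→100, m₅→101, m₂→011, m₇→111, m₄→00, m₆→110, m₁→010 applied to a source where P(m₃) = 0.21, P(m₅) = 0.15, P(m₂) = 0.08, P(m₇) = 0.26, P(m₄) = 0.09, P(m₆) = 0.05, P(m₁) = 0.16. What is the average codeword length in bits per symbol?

L̄ = Σ pᵢ·ℓᵢ = 0.21·3 + 0.15·3 + 0.08·3 + 0.26·3 + 0.09·2 + 0.05·3 + 0.16·3 = 2.91 bits/symbol.

2.91 bits/symbol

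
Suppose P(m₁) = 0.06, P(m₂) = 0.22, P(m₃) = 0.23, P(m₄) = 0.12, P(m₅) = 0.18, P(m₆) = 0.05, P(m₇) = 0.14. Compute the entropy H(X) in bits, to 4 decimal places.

H = −Σ pᵢ log₂ pᵢ.
−0.06·log₂(0.06) = 0.2435
−0.22·log₂(0.22) = 0.4806
−0.23·log₂(0.23) = 0.4877
−0.12·log₂(0.12) = 0.3671
−0.18·log₂(0.18) = 0.4453
−0.05·log₂(0.05) = 0.2161
−0.14·log₂(0.14) = 0.3971
Sum ≈ 2.6374 → 2.6374 bits.

2.6374 bits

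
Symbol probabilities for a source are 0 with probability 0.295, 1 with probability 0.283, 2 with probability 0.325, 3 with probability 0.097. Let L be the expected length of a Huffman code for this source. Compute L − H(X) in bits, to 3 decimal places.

0.112 bits

Entropy H = −Σ p log₂ p ≈ 1.8884 bits.
Huffman merges: 97/1000+283/1000→19/50; 59/200+13/40→31/50; 19/50+31/50→1. L = 2 ≈ 2.0000.
L − H = 2.0000 − 1.8884 = 0.112 bits.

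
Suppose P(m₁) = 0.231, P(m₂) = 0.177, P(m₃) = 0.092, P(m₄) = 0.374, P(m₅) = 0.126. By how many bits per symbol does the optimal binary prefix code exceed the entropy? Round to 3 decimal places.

0.064 bits

Entropy H = −Σ p log₂ p ≈ 2.1544 bits.
Huffman merges: 23/250+63/500→109/500; 177/1000+109/500→79/200; 231/1000+187/500→121/200; 79/200+121/200→1. L = 1109/500 ≈ 2.2180.
L − H = 2.2180 − 2.1544 = 0.064 bits.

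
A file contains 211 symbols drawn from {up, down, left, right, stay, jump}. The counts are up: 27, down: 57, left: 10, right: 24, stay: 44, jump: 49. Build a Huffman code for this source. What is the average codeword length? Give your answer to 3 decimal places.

Probabilities are the counts divided by 211.
Repeatedly combine the two least-probable nodes; the expected code length is the sum of the merged weights.
merge 10/211 + 24/211 → 34/211
merge 27/211 + 34/211 → 61/211
merge 44/211 + 49/211 → 93/211
merge 57/211 + 61/211 → 118/211
merge 93/211 + 118/211 → 1
L = 34/211 + 61/211 + 93/211 + 118/211 + 1 = 517/211 ≈ 2.450 bits/symbol.

2.450 bits/symbol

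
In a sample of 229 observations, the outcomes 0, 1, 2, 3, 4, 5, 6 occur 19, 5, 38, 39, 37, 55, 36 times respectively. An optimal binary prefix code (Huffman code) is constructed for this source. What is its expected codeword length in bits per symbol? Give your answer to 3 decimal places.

2.694 bits/symbol

Probabilities are the counts divided by 229.
Repeatedly combine the two least-probable nodes; the expected code length is the sum of the merged weights.
merge 5/229 + 19/229 → 24/229
merge 24/229 + 36/229 → 60/229
merge 37/229 + 38/229 → 75/229
merge 39/229 + 55/229 → 94/229
merge 60/229 + 75/229 → 135/229
merge 94/229 + 135/229 → 1
L = 24/229 + 60/229 + 75/229 + 94/229 + 135/229 + 1 = 617/229 ≈ 2.694 bits/symbol.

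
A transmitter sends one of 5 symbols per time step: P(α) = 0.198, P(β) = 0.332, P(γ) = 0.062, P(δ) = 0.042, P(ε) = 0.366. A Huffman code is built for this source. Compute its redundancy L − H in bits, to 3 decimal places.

Entropy H = −Σ p log₂ p ≈ 1.9623 bits.
Huffman merges: 21/500+31/500→13/125; 13/125+99/500→151/500; 151/500+83/250→317/500; 183/500+317/500→1. L = 51/25 ≈ 2.0400.
L − H = 2.0400 − 1.9623 = 0.078 bits.

0.078 bits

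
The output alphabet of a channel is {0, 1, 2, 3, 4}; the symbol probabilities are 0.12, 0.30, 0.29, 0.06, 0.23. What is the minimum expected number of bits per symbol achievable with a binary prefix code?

2.18 bits/symbol

Repeatedly combine the two least-probable nodes; the expected code length is the sum of the merged weights.
merge 3/50 + 3/25 → 9/50
merge 9/50 + 23/100 → 41/100
merge 29/100 + 3/10 → 59/100
merge 41/100 + 59/100 → 1
L = 9/50 + 41/100 + 59/100 + 1 = 109/50 = 2.18 bits/symbol.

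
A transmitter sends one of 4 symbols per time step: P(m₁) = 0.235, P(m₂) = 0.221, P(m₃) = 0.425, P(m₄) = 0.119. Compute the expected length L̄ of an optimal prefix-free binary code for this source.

1.915 bits/symbol

Repeatedly combine the two least-probable nodes; the expected code length is the sum of the merged weights.
merge 119/1000 + 221/1000 → 17/50
merge 47/200 + 17/50 → 23/40
merge 17/40 + 23/40 → 1
L = 17/50 + 23/40 + 1 = 383/200 = 1.915 bits/symbol.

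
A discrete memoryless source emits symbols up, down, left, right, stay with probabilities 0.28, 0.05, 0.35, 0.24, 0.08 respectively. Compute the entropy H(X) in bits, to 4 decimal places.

H = −Σ pᵢ log₂ pᵢ.
−0.28·log₂(0.28) = 0.5142
−0.05·log₂(0.05) = 0.2161
−0.35·log₂(0.35) = 0.5301
−0.24·log₂(0.24) = 0.4941
−0.08·log₂(0.08) = 0.2915
Sum ≈ 2.0461 → 2.0461 bits.

2.0461 bits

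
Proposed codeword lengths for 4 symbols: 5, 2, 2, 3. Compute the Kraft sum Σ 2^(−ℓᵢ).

0.65625

With common denominator 2^5 = 32: Σ 2^(−ℓᵢ) = 1/32 + 8/32 + 8/32 + 4/32 = 21/32 = 0.65625.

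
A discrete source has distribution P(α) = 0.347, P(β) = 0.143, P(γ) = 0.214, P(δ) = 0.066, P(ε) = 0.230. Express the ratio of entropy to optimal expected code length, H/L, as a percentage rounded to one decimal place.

97.5%

Entropy H = −Σ p log₂ p ≈ 2.1536 bits.
Huffman merges: 33/500+143/1000→209/1000; 209/1000+107/500→423/1000; 23/100+347/1000→577/1000; 423/1000+577/1000→1. L = 2209/1000 ≈ 2.2090.
Efficiency = H/L = 2.1536/2.2090 = 97.5%.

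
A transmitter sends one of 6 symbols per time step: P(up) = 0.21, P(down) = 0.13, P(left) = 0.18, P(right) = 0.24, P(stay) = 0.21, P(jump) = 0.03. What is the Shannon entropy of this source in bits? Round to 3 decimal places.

2.419 bits

H = −Σ pᵢ log₂ pᵢ.
−0.21·log₂(0.21) = 0.4728
−0.13·log₂(0.13) = 0.3826
−0.18·log₂(0.18) = 0.4453
−0.24·log₂(0.24) = 0.4941
−0.21·log₂(0.21) = 0.4728
−0.03·log₂(0.03) = 0.1518
Sum ≈ 2.4195 → 2.419 bits.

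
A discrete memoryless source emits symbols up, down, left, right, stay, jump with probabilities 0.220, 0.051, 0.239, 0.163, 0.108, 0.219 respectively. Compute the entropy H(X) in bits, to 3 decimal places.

H = −Σ pᵢ log₂ pᵢ.
−0.220·log₂(0.220) = 0.4806
−0.051·log₂(0.051) = 0.2190
−0.239·log₂(0.239) = 0.4935
−0.163·log₂(0.163) = 0.4266
−0.108·log₂(0.108) = 0.3468
−0.219·log₂(0.219) = 0.4798
Sum ≈ 2.4462 → 2.446 bits.

2.446 bits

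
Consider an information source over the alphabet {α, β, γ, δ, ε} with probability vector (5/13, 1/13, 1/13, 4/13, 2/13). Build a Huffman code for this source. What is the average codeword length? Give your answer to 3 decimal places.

Repeatedly combine the two least-probable nodes; the expected code length is the sum of the merged weights.
merge 1/13 + 1/13 → 2/13
merge 2/13 + 2/13 → 4/13
merge 4/13 + 4/13 → 8/13
merge 5/13 + 8/13 → 1
L = 2/13 + 4/13 + 8/13 + 1 = 27/13 ≈ 2.077 bits/symbol.

2.077 bits/symbol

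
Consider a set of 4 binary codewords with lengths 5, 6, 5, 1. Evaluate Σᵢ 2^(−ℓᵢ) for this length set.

With common denominator 2^6 = 64: Σ 2^(−ℓᵢ) = 2/64 + 1/64 + 2/64 + 32/64 = 37/64 = 0.578125.

0.578125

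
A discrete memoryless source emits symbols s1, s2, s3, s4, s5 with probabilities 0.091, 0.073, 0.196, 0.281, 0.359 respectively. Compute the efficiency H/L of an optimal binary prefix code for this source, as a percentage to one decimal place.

96.9%

Entropy H = −Σ p log₂ p ≈ 2.0963 bits.
Huffman merges: 73/1000+91/1000→41/250; 41/250+49/250→9/25; 281/1000+359/1000→16/25; 9/25+16/25→1. L = 541/250 ≈ 2.1640.
Efficiency = H/L = 2.0963/2.1640 = 96.9%.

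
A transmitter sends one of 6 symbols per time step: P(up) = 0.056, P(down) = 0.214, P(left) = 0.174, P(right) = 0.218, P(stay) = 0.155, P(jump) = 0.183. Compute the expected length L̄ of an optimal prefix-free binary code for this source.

2.568 bits/symbol

Repeatedly combine the two least-probable nodes; the expected code length is the sum of the merged weights.
merge 7/125 + 31/200 → 211/1000
merge 87/500 + 183/1000 → 357/1000
merge 211/1000 + 107/500 → 17/40
merge 109/500 + 357/1000 → 23/40
merge 17/40 + 23/40 → 1
L = 211/1000 + 357/1000 + 17/40 + 23/40 + 1 = 321/125 = 2.568 bits/symbol.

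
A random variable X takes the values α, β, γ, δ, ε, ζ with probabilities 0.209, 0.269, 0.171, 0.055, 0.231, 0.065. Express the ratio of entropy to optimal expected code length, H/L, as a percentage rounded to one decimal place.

99.2%

Entropy H = −Σ p log₂ p ≈ 2.3921 bits.
Huffman merges: 11/200+13/200→3/25; 3/25+171/1000→291/1000; 209/1000+231/1000→11/25; 269/1000+291/1000→14/25; 11/25+14/25→1. L = 2411/1000 ≈ 2.4110.
Efficiency = H/L = 2.3921/2.4110 = 99.2%.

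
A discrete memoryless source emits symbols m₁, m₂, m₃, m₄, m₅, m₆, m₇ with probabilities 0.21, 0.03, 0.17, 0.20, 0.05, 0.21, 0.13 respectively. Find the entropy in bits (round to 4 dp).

2.5951 bits

H = −Σ pᵢ log₂ pᵢ.
−0.21·log₂(0.21) = 0.4728
−0.03·log₂(0.03) = 0.1518
−0.17·log₂(0.17) = 0.4346
−0.20·log₂(0.20) = 0.4644
−0.05·log₂(0.05) = 0.2161
−0.21·log₂(0.21) = 0.4728
−0.13·log₂(0.13) = 0.3826
Sum ≈ 2.5951 → 2.5951 bits.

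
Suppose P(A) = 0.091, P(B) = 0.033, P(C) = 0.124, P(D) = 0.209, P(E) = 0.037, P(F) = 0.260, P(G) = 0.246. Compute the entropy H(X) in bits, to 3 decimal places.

H = −Σ pᵢ log₂ pᵢ.
−0.091·log₂(0.091) = 0.3147
−0.033·log₂(0.033) = 0.1624
−0.124·log₂(0.124) = 0.3734
−0.209·log₂(0.209) = 0.4720
−0.037·log₂(0.037) = 0.1760
−0.260·log₂(0.260) = 0.5053
−0.246·log₂(0.246) = 0.4977
Sum ≈ 2.5015 → 2.502 bits.

2.502 bits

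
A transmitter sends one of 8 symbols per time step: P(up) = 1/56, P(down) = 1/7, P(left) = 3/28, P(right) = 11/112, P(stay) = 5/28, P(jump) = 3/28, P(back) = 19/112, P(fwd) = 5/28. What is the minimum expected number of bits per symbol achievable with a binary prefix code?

2.9375 bits/symbol

Repeatedly combine the two least-probable nodes; the expected code length is the sum of the merged weights.
merge 1/56 + 11/112 → 13/112
merge 3/28 + 3/28 → 3/14
merge 13/112 + 1/7 → 29/112
merge 19/112 + 5/28 → 39/112
merge 5/28 + 3/14 → 11/28
merge 29/112 + 39/112 → 17/28
merge 11/28 + 17/28 → 1
L = 13/112 + 3/14 + 29/112 + 39/112 + 11/28 + 17/28 + 1 = 47/16 = 2.9375 bits/symbol.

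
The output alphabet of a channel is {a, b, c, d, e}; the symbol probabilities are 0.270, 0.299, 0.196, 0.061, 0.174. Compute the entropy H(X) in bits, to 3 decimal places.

H = −Σ pᵢ log₂ pᵢ.
−0.270·log₂(0.270) = 0.5100
−0.299·log₂(0.299) = 0.5208
−0.196·log₂(0.196) = 0.4608
−0.061·log₂(0.061) = 0.2461
−0.174·log₂(0.174) = 0.4390
Sum ≈ 2.1767 → 2.177 bits.

2.177 bits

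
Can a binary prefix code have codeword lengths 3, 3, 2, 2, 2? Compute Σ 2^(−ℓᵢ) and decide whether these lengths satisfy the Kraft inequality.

1; yes

With common denominator 2^3 = 8: Σ 2^(−ℓᵢ) = 1/8 + 1/8 + 2/8 + 2/8 + 2/8 = 8/8 = 1.
Kraft's inequality requires Σ ≤ 1; here Σ = 1 ≤ 1, so such a prefix code exists.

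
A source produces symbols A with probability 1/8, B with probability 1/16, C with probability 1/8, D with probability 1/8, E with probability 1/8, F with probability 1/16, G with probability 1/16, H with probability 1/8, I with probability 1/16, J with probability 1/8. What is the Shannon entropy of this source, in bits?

3.25 bits

Each probability is a power of 1/2, so log₂(1/p) is an integer.
H = Σ p·log₂(1/p) = 1/8·3 + 1/16·4 + 1/8·3 + 1/8·3 + 1/8·3 + 1/16·4 + 1/16·4 + 1/8·3 + 1/16·4 + 1/8·3 = 3.25 bits.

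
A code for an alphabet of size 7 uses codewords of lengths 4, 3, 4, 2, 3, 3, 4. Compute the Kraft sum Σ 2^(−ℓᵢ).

With common denominator 2^4 = 16: Σ 2^(−ℓᵢ) = 1/16 + 2/16 + 1/16 + 4/16 + 2/16 + 2/16 + 1/16 = 13/16 = 0.8125.

0.8125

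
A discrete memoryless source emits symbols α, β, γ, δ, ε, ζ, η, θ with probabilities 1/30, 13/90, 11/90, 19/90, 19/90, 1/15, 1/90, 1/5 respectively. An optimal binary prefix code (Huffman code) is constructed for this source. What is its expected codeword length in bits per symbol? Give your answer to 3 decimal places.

2.733 bits/symbol

Repeatedly combine the two least-probable nodes; the expected code length is the sum of the merged weights.
merge 1/90 + 1/30 → 2/45
merge 2/45 + 1/15 → 1/9
merge 1/9 + 11/90 → 7/30
merge 13/90 + 1/5 → 31/90
merge 19/90 + 19/90 → 19/45
merge 7/30 + 31/90 → 26/45
merge 19/45 + 26/45 → 1
L = 2/45 + 1/9 + 7/30 + 31/90 + 19/45 + 26/45 + 1 = 41/15 ≈ 2.733 bits/symbol.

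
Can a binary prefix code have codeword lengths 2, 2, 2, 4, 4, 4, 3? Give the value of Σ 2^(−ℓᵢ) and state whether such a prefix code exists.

With common denominator 2^4 = 16: Σ 2^(−ℓᵢ) = 4/16 + 4/16 + 4/16 + 1/16 + 1/16 + 1/16 + 2/16 = 17/16 = 1.0625.
Kraft's inequality requires Σ ≤ 1; here Σ = 1.0625 > 1, so no such prefix code exists.

1.0625; no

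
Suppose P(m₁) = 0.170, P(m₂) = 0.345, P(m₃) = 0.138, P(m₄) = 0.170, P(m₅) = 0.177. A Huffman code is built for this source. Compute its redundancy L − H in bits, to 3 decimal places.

Entropy H = −Σ p log₂ p ≈ 2.2353 bits.
Huffman merges: 69/500+17/100→77/250; 17/100+177/1000→347/1000; 77/250+69/200→653/1000; 347/1000+653/1000→1. L = 577/250 ≈ 2.3080.
L − H = 2.3080 − 2.2353 = 0.073 bits.

0.073 bits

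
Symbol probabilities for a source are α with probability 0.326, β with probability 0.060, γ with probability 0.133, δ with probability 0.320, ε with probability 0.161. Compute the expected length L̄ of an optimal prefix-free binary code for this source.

2.193 bits/symbol

Repeatedly combine the two least-probable nodes; the expected code length is the sum of the merged weights.
merge 3/50 + 133/1000 → 193/1000
merge 161/1000 + 193/1000 → 177/500
merge 8/25 + 163/500 → 323/500
merge 177/500 + 323/500 → 1
L = 193/1000 + 177/500 + 323/500 + 1 = 2193/1000 = 2.193 bits/symbol.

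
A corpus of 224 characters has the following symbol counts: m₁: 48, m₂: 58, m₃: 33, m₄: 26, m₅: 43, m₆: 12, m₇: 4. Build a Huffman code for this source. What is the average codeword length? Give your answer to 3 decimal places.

2.594 bits/symbol

Probabilities are the counts divided by 224.
Repeatedly combine the two least-probable nodes; the expected code length is the sum of the merged weights.
merge 1/56 + 3/56 → 1/14
merge 1/14 + 13/112 → 3/16
merge 33/224 + 3/16 → 75/224
merge 43/224 + 3/14 → 13/32
merge 29/112 + 75/224 → 19/32
merge 13/32 + 19/32 → 1
L = 1/14 + 3/16 + 75/224 + 13/32 + 19/32 + 1 = 83/32 ≈ 2.594 bits/symbol.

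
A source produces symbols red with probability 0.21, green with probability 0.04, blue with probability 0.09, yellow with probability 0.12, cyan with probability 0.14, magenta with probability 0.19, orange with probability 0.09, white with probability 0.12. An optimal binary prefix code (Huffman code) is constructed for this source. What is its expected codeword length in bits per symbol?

2.92 bits/symbol

Repeatedly combine the two least-probable nodes; the expected code length is the sum of the merged weights.
merge 1/25 + 9/100 → 13/100
merge 9/100 + 3/25 → 21/100
merge 3/25 + 13/100 → 1/4
merge 7/50 + 19/100 → 33/100
merge 21/100 + 21/100 → 21/50
merge 1/4 + 33/100 → 29/50
merge 21/50 + 29/50 → 1
L = 13/100 + 21/100 + 1/4 + 33/100 + 21/50 + 29/50 + 1 = 73/25 = 2.92 bits/symbol.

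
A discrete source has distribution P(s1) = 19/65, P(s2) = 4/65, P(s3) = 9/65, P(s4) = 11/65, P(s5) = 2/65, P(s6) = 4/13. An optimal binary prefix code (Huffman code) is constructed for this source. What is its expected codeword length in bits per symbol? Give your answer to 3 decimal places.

Repeatedly combine the two least-probable nodes; the expected code length is the sum of the merged weights.
merge 2/65 + 4/65 → 6/65
merge 6/65 + 9/65 → 3/13
merge 11/65 + 3/13 → 2/5
merge 19/65 + 4/13 → 3/5
merge 2/5 + 3/5 → 1
L = 6/65 + 3/13 + 2/5 + 3/5 + 1 = 151/65 ≈ 2.323 bits/symbol.

2.323 bits/symbol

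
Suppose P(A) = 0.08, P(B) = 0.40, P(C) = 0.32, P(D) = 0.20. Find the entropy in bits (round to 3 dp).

H = −Σ pᵢ log₂ pᵢ.
−0.08·log₂(0.08) = 0.2915
−0.40·log₂(0.40) = 0.5288
−0.32·log₂(0.32) = 0.5260
−0.20·log₂(0.20) = 0.4644
Sum ≈ 1.8107 → 1.811 bits.

1.811 bits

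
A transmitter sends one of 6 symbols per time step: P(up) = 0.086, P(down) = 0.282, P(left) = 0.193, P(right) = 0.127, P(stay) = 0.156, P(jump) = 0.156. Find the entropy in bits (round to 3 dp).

2.492 bits

H = −Σ pᵢ log₂ pᵢ.
−0.086·log₂(0.086) = 0.3044
−0.282·log₂(0.282) = 0.5150
−0.193·log₂(0.193) = 0.4581
−0.127·log₂(0.127) = 0.3781
−0.156·log₂(0.156) = 0.4181
−0.156·log₂(0.156) = 0.4181
Sum ≈ 2.4918 → 2.492 bits.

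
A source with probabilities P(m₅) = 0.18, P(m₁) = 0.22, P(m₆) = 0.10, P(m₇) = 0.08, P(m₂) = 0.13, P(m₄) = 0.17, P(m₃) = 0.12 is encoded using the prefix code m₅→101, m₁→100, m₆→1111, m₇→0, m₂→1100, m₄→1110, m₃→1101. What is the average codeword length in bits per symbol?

L̄ = Σ pᵢ·ℓᵢ = 0.18·3 + 0.22·3 + 0.10·4 + 0.08·1 + 0.13·4 + 0.17·4 + 0.12·4 = 3.36 bits/symbol.

3.36 bits/symbol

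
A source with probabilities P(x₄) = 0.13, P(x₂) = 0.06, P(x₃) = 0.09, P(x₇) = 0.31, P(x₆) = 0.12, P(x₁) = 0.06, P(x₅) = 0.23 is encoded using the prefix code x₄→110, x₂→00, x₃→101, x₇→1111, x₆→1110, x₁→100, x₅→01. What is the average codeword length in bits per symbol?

3.14 bits/symbol

L̄ = Σ pᵢ·ℓᵢ = 0.13·3 + 0.06·2 + 0.09·3 + 0.31·4 + 0.12·4 + 0.06·3 + 0.23·2 = 3.14 bits/symbol.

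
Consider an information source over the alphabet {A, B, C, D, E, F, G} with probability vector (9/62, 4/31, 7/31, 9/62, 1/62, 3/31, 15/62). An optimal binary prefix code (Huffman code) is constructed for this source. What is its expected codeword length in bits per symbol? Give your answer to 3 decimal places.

Repeatedly combine the two least-probable nodes; the expected code length is the sum of the merged weights.
merge 1/62 + 3/31 → 7/62
merge 7/62 + 4/31 → 15/62
merge 9/62 + 9/62 → 9/31
merge 7/31 + 15/62 → 29/62
merge 15/62 + 9/31 → 33/62
merge 29/62 + 33/62 → 1
L = 7/62 + 15/62 + 9/31 + 29/62 + 33/62 + 1 = 82/31 ≈ 2.645 bits/symbol.

2.645 bits/symbol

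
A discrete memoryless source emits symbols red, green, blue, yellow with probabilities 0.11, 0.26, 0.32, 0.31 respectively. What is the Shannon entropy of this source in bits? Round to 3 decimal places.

H = −Σ pᵢ log₂ pᵢ.
−0.11·log₂(0.11) = 0.3503
−0.26·log₂(0.26) = 0.5053
−0.32·log₂(0.32) = 0.5260
−0.31·log₂(0.31) = 0.5238
Sum ≈ 1.9054 → 1.905 bits.

1.905 bits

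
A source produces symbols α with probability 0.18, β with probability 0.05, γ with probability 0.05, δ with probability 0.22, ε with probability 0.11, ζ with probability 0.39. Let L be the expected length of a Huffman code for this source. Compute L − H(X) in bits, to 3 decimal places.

0.072 bits

Entropy H = −Σ p log₂ p ≈ 2.2382 bits.
Huffman merges: 1/20+1/20→1/10; 1/10+11/100→21/100; 9/50+21/100→39/100; 11/50+39/100→61/100; 39/100+61/100→1. L = 231/100 ≈ 2.3100.
L − H = 2.3100 − 2.2382 = 0.072 bits.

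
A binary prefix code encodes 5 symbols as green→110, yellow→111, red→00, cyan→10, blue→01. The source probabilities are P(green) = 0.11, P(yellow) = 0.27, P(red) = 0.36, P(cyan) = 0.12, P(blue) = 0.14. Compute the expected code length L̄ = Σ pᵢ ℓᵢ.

L̄ = Σ pᵢ·ℓᵢ = 0.11·3 + 0.27·3 + 0.36·2 + 0.12·2 + 0.14·2 = 2.38 bits/symbol.

2.38 bits/symbol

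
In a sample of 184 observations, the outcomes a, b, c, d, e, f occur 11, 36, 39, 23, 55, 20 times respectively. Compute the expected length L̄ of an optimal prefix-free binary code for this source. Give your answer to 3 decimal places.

2.462 bits/symbol

Probabilities are the counts divided by 184.
Repeatedly combine the two least-probable nodes; the expected code length is the sum of the merged weights.
merge 11/184 + 5/46 → 31/184
merge 1/8 + 31/184 → 27/92
merge 9/46 + 39/184 → 75/184
merge 27/92 + 55/184 → 109/184
merge 75/184 + 109/184 → 1
L = 31/184 + 27/92 + 75/184 + 109/184 + 1 = 453/184 ≈ 2.462 bits/symbol.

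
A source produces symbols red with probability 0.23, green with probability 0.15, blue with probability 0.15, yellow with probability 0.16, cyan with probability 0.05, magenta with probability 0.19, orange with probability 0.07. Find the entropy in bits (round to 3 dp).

H = −Σ pᵢ log₂ pᵢ.
−0.23·log₂(0.23) = 0.4877
−0.15·log₂(0.15) = 0.4105
−0.15·log₂(0.15) = 0.4105
−0.16·log₂(0.16) = 0.4230
−0.05·log₂(0.05) = 0.2161
−0.19·log₂(0.19) = 0.4552
−0.07·log₂(0.07) = 0.2686
Sum ≈ 2.6717 → 2.672 bits.

2.672 bits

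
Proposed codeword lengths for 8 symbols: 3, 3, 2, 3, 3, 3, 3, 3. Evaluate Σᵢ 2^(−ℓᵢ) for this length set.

1.125

With common denominator 2^3 = 8: Σ 2^(−ℓᵢ) = 1/8 + 1/8 + 2/8 + 1/8 + 1/8 + 1/8 + 1/8 + 1/8 = 9/8 = 1.125.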